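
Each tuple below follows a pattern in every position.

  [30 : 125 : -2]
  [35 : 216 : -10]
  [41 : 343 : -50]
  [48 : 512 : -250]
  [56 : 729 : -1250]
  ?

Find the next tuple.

First value: 30, 35, 41, 48, 56 → 65 (differences are 5, 6, 7, … (increasing by 1 each time)).
Second value goes 125, 216, 343, 512, 729 → 1000 (perfect cubes: 5³, 6³, 7³, …).
Third value goes -2, -10, -50, -250, -1250 → -6250 (×5 each step).
So the next tuple is [65 : 1000 : -6250].

[65 : 1000 : -6250]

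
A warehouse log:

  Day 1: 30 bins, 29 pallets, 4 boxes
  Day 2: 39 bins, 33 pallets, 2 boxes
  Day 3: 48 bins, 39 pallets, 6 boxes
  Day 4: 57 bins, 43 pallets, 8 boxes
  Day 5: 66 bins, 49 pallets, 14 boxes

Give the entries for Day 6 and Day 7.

75 bins, 53 pallets, 22 boxes; 84 bins, 59 pallets, 36 boxes

Bins: 30, 39, 48, 57, 66 → 75 → 84 (+9 each step).
For the pallets, alternating steps +4, +6, +4, +6, …: 29, 33, 39, 43, 49 → 53 → 59.
For the boxes, each term is the sum of the two before it: 4, 2, 6, 8, 14 → 22 → 36.
So the next two rows are 75 bins, 53 pallets, 22 boxes and 84 bins, 59 pallets, 36 boxes.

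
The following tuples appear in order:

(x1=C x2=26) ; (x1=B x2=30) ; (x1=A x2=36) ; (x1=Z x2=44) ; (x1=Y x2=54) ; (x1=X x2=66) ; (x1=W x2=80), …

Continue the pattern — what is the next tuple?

(x1=V x2=96)

X1 goes C, B, A, Z, Y, X, W → V (letters move back 1 place in the alphabet, wrapping A→Z).
For the x2, differences are 4, 6, 8, … (increasing by 2 each time): 26, 30, 36, 44, 54, 66, 80 → 96.
Combining the parts gives (x1=V x2=96).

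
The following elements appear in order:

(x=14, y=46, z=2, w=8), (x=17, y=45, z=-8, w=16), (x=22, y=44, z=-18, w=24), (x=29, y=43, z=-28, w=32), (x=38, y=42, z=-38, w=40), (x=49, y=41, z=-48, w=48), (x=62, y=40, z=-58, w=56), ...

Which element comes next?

X — differences are 3, 5, 7, … (increasing by 2 each time): 14, 17, 22, 29, 38, 49, 62 → 77.
Y: −1 each step; 46, 45, 44, 43, 42, 41, 40 → 39.
For the z, −10 each step: 2, -8, -18, -28, -38, -48, -58 → -68.
W: 8, 16, 24, 32, 40, 48, 56 → 64 (+8 each step).
Combining the parts gives (x=77, y=39, z=-68, w=64).

(x=77, y=39, z=-68, w=64)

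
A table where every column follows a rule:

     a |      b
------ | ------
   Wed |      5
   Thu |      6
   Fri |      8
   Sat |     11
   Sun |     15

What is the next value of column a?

Mon

Column a goes Wed, Thu, Fri, Sat, Sun → Mon (runs through the weekdays Mon→Sun).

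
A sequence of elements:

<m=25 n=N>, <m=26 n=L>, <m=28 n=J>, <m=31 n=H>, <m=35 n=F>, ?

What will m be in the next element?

40

M: differences are 1, 2, 3, … (increasing by 1 each time), so 25, 26, 28, 31, 35 → 40.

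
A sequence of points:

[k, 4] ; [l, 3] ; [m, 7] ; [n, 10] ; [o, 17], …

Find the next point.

[p, 27]

Letter: letters move forward 1 place in the alphabet, so k, l, m, n, o → p.
Second component — each term is the sum of the two before it: 4, 3, 7, 10, 17 → 27.
Putting it together: [p, 27].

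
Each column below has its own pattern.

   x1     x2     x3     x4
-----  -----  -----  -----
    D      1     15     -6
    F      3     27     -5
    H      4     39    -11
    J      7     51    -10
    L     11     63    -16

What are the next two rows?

Column x1 — letters move forward 2 places in the alphabet: D, F, H, J, L → N → P.
For the column x2, each term is the sum of the two before it: 1, 3, 4, 7, 11 → 18 → 29.
Column x3: 15, 27, 39, 51, 63 → 75 → 87 (+12 each step).
For the column x4, alternating steps +1, −6, +1, −6, …: -6, -5, -11, -10, -16 → -15 → -21.
So the next two rows are N  18  75  -15 and P  29  87  -21.

N  18  75  -15; P  29  87  -21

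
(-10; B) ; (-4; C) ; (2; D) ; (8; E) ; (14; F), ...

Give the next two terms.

(20; G), (26; H)

First entry goes -10, -4, 2, 8, 14 → 20 → 26 (+6 each step).
Letter: letters move forward 1 place in the alphabet, so B, C, D, E, F → G → H.
So the next two terms are (20; G) and (26; H).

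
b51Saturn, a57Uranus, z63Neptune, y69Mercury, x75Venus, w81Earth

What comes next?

Letter: letters move back 1 place in the alphabet, wrapping A→Z; b, a, z, y, x, w → v.
Second component: +6 each step; 51, 57, 63, 69, 75, 81 → 87.
Planet: Saturn, Uranus, Neptune, Mercury, Venus, Earth → Mars (runs through the planets Mercury→Neptune).
Combining the parts gives v87Mars.

v87Mars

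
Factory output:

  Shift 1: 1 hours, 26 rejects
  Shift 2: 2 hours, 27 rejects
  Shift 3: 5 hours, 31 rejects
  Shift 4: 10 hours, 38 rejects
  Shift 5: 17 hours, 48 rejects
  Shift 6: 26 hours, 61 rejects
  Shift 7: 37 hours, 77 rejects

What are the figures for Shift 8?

Hours: 1, 2, 5, 10, 17, 26, 37 → 50 (differences are 1, 3, 5, … (increasing by 2 each time)).
Rejects: differences are 1, 4, 7, … (increasing by 3 each time); 26, 27, 31, 38, 48, 61, 77 → 96.
So the next row is 50 hours, 96 rejects.

50 hours, 96 rejects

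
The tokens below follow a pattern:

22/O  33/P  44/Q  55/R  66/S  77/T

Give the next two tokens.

First component — +11 each step: 22, 33, 44, 55, 66, 77 → 88 → 99.
Letter: O, P, Q, R, S, T → U → V (letters move forward 1 place in the alphabet).
So the next two tokens are 88/U and 99/V.

88/U then 99/V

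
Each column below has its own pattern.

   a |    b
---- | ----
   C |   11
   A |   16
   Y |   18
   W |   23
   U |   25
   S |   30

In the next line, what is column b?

32

Column a — letters move back 2 places in the alphabet, wrapping A→Z: C, A, Y, W, U, S → Q.
Column b: alternating steps +5, +2, +5, +2, …, so 11, 16, 18, 23, 25, 30 → 32.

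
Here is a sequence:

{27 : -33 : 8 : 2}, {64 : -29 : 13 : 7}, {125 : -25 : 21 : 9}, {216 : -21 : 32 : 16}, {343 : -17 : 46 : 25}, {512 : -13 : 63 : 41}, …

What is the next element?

{729 : -9 : 83 : 66}

First slot: 27, 64, 125, 216, 343, 512 → 729 (perfect cubes: 3³, 4³, 5³, …).
Second slot goes -33, -29, -25, -21, -17, -13 → -9 (+4 each step).
Third slot goes 8, 13, 21, 32, 46, 63 → 83 (differences are 5, 8, 11, … (increasing by 3 each time)).
Fourth slot — each term is the sum of the two before it: 2, 7, 9, 16, 25, 41 → 66.
So the next element is {729 : -9 : 83 : 66}.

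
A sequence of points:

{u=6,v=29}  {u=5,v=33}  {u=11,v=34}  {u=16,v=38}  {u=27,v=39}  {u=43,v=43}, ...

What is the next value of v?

44

V — alternating steps +4, +1, +4, +1, …: 29, 33, 34, 38, 39, 43 → 44.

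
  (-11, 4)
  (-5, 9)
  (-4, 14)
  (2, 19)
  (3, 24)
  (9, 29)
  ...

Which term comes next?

(10, 34)

First entry goes -11, -5, -4, 2, 3, 9 → 10 (alternating steps +6, +1, +6, +1, …).
Second entry — +5 each step: 4, 9, 14, 19, 24, 29 → 34.
Combining the parts gives (10, 34).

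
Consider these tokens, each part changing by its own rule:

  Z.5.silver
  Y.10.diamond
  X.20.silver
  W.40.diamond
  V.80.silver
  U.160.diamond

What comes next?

T.320.silver

Letter goes Z, Y, X, W, V, U → T (letters move back 1 place in the alphabet).
Second component: ×2 each step, so 5, 10, 20, 40, 80, 160 → 320.
Rank — alternates silver ↔ diamond: silver, diamond, silver, diamond, silver, diamond → silver.
Putting it together: T.320.silver.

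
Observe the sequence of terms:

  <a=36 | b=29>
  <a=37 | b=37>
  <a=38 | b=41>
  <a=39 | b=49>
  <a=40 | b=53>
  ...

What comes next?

<a=41 | b=61>

A: +1 each step; 36, 37, 38, 39, 40 → 41.
B goes 29, 37, 41, 49, 53 → 61 (alternating steps +8, +4, +8, +4, …).
So the next term is <a=41 | b=61>.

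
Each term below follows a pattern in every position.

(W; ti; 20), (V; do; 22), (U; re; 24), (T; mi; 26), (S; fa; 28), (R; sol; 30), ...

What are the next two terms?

Letter: letters move back 1 place in the alphabet, so W, V, U, T, S, R → Q → P.
Note: ti, do, re, mi, fa, sol → la → ti (runs through the solfège scale do→ti).
For the third value, +2 each step: 20, 22, 24, 26, 28, 30 → 32 → 34.
So the next two terms are (Q; la; 32) and (P; ti; 34).

(Q; la; 32), (P; ti; 34)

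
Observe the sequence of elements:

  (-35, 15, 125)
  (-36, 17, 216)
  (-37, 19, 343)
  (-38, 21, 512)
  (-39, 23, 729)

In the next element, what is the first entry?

-40

First entry: −1 each step; -35, -36, -37, -38, -39 → -40.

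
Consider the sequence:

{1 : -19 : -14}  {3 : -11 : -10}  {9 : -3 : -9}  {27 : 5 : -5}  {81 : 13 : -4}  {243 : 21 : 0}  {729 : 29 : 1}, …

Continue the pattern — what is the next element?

{2187 : 37 : 5}

First value: ×3 each step, so 1, 3, 9, 27, 81, 243, 729 → 2187.
Second value goes -19, -11, -3, 5, 13, 21, 29 → 37 (+8 each step).
Third value: alternating steps +4, +1, +4, +1, …; -14, -10, -9, -5, -4, 0, 1 → 5.
Putting it together: {2187 : 37 : 5}.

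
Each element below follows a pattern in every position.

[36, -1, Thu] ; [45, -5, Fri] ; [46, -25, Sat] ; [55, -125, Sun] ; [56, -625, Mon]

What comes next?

First component: alternating steps +9, +1, +9, +1, …; 36, 45, 46, 55, 56 → 65.
Second component: ×5 each step; -1, -5, -25, -125, -625 → -3125.
Day: Thu, Fri, Sat, Sun, Mon → Tue (runs through the weekdays Mon→Sun).
So the next element is [65, -3125, Tue].

[65, -3125, Tue]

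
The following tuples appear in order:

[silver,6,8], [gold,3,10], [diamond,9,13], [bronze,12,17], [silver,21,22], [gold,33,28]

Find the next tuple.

[diamond,54,35]

For the rank, repeats silver → gold → diamond → bronze: silver, gold, diamond, bronze, silver, gold → diamond.
For the second component, each term is the sum of the two before it: 6, 3, 9, 12, 21, 33 → 54.
Third component goes 8, 10, 13, 17, 22, 28 → 35 (differences are 2, 3, 4, … (increasing by 1 each time)).
Putting it together: [diamond,54,35].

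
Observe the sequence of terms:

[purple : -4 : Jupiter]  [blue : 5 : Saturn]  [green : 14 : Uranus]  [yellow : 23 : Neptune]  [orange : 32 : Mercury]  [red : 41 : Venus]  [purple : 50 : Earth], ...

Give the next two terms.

Colour: repeats purple → blue → green → yellow → orange → red; purple, blue, green, yellow, orange, red, purple → blue → green.
Second coordinate — +9 each step: -4, 5, 14, 23, 32, 41, 50 → 59 → 68.
Planet: Jupiter, Saturn, Uranus, Neptune, Mercury, Venus, Earth → Mars → Jupiter (runs through the planets Mercury→Neptune).
So the next two terms are [blue : 59 : Mars] and [green : 68 : Jupiter].

[blue : 59 : Mars], [green : 68 : Jupiter]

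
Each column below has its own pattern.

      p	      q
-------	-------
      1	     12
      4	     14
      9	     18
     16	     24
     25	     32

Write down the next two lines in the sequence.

Column p: perfect squares: 1², 2², 3², …; 1, 4, 9, 16, 25 → 36 → 49.
Column q: 12, 14, 18, 24, 32 → 42 → 54 (differences are 2, 4, 6, … (increasing by 2 each time)).
So the next two lines are 36  42 and 49  54.

36  42; 49  54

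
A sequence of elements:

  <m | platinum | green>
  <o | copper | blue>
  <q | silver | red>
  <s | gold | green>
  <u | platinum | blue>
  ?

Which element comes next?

For the letter, letters move forward 2 places in the alphabet: m, o, q, s, u → w.
Metal goes platinum, copper, silver, gold, platinum → copper (repeats platinum → copper → silver → gold).
For the colour, repeats green → blue → red: green, blue, red, green, blue → red.
Combining the parts gives <w | copper | red>.

<w | copper | red>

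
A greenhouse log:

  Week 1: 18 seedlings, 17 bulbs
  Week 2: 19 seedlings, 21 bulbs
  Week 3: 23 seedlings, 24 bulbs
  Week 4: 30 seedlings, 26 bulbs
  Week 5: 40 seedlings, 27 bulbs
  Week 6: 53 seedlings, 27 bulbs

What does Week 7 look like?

Seedlings: differences are 1, 4, 7, … (increasing by 3 each time); 18, 19, 23, 30, 40, 53 → 69.
For the bulbs, differences are 4, 3, 2, … (decreasing by 1 each time): 17, 21, 24, 26, 27, 27 → 26.
So the next line is 69 seedlings, 26 bulbs.

69 seedlings, 26 bulbs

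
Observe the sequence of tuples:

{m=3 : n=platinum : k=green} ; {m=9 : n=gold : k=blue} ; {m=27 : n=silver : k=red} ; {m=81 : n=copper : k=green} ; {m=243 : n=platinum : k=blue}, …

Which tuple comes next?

M: ×3 each step, so 3, 9, 27, 81, 243 → 729.
N goes platinum, gold, silver, copper, platinum → gold (repeats platinum → gold → silver → copper).
K goes green, blue, red, green, blue → red (repeats green → blue → red).
Combining the parts gives {m=729 : n=gold : k=red}.

{m=729 : n=gold : k=red}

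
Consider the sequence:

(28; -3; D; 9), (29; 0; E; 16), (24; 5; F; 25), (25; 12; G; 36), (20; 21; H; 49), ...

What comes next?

First coordinate goes 28, 29, 24, 25, 20 → 21 (alternating steps +1, −5, +1, −5, …).
For the second coordinate, differences are 3, 5, 7, … (increasing by 2 each time): -3, 0, 5, 12, 21 → 32.
For the letter, letters move forward 1 place in the alphabet: D, E, F, G, H → I.
Fourth coordinate: perfect squares: 3², 4², 5², …, so 9, 16, 25, 36, 49 → 64.
Combining the parts gives (21; 32; I; 64).

(21; 32; I; 64)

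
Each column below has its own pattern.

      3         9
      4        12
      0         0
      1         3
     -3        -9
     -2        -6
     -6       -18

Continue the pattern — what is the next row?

For the first component, alternating steps +1, −4, +1, −4, …: 3, 4, 0, 1, -3, -2, -6 → -5.
Second component — always 3 × the first component: 9, 12, 0, 3, -9, -6, -18 → -15.
Putting it together: -5  -15.

-5  -15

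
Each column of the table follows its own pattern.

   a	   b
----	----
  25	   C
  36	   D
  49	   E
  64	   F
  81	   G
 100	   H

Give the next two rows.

121  I; 144  J

Column a: perfect squares: 5², 6², 7², …, so 25, 36, 49, 64, 81, 100 → 121 → 144.
Column b: C, D, E, F, G, H → I → J (letters move forward 1 place in the alphabet).
So the next two rows are 121  I and 144  J.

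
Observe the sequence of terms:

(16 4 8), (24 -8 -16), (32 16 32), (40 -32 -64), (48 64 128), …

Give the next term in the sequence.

First part — +8 each step: 16, 24, 32, 40, 48 → 56.
Second part goes 4, -8, 16, -32, 64 → -128 (×(-2) each step).
Third part goes 8, -16, 32, -64, 128 → -256 (always 2 × the second part).
Combining the parts gives (56 -128 -256).

(56 -128 -256)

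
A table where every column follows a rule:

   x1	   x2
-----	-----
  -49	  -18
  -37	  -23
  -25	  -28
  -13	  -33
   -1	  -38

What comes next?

11  -43

Column x1: +12 each step; -49, -37, -25, -13, -1 → 11.
Column x2 — −5 each step: -18, -23, -28, -33, -38 → -43.
Combining the parts gives 11  -43.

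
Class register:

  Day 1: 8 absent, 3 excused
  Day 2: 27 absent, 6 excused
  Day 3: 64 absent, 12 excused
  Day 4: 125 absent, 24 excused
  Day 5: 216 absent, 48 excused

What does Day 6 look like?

343 absent, 96 excused

Absent — perfect cubes: 2³, 3³, 4³, …: 8, 27, 64, 125, 216 → 343.
Excused: 3, 6, 12, 24, 48 → 96 (×2 each step).
So the next record is 343 absent, 96 excused.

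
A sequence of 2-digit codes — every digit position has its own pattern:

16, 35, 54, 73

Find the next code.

First digit: +2 each step, mod 10; 1, 3, 5, 7 → 9.
Second digit: −1 each step, mod 10, so 6, 5, 4, 3 → 2.
Combining the parts gives 92.

92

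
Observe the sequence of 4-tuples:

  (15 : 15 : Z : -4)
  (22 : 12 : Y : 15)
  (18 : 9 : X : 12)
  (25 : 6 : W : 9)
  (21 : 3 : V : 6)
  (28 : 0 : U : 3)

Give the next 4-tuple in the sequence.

First entry goes 15, 22, 18, 25, 21, 28 → 24 (alternating steps +7, −4, +7, −4, …).
Second entry goes 15, 12, 9, 6, 3, 0 → -3 (−3 each step).
Letter — letters move back 1 place in the alphabet: Z, Y, X, W, V, U → T.
Fourth entry: always the previous value of the second entry; -4, 15, 12, 9, 6, 3 → 0.
Putting it together: (24 : -3 : T : 0).

(24 : -3 : T : 0)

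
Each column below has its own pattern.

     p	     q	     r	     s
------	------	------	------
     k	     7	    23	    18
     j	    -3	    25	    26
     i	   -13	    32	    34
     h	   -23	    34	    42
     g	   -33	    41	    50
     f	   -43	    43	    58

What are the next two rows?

Column p: k, j, i, h, g, f → e → d (letters move back 1 place in the alphabet).
Column q: −10 each step; 7, -3, -13, -23, -33, -43 → -53 → -63.
For the column r, alternating steps +2, +7, +2, +7, …: 23, 25, 32, 34, 41, 43 → 50 → 52.
Column s — +8 each step: 18, 26, 34, 42, 50, 58 → 66 → 74.
So the next two rows are e  -53  50  66 and d  -63  52  74.

e  -53  50  66; d  -63  52  74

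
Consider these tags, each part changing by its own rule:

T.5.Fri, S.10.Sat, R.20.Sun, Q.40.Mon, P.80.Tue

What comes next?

O.160.Wed

Letter — letters move back 1 place in the alphabet: T, S, R, Q, P → O.
Second component goes 5, 10, 20, 40, 80 → 160 (×2 each step).
Day: Fri, Sat, Sun, Mon, Tue → Wed (runs through the weekdays Mon→Sun).
Combining the parts gives O.160.Wed.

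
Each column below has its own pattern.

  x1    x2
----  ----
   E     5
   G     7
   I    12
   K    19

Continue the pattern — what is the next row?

M  31

For the column x1, letters move forward 2 places in the alphabet: E, G, I, K → M.
Column x2: each term is the sum of the two before it; 5, 7, 12, 19 → 31.
Combining the parts gives M  31.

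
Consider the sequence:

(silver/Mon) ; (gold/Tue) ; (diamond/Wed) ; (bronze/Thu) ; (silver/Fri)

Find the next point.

(gold/Sat)

For the rank, repeats silver → gold → diamond → bronze: silver, gold, diamond, bronze, silver → gold.
Day: Mon, Tue, Wed, Thu, Fri → Sat (runs through the weekdays Mon→Sun).
Putting it together: (gold/Sat).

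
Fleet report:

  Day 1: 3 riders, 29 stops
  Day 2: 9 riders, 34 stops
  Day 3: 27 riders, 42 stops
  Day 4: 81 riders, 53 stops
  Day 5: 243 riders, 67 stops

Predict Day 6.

Riders: ×3 each step, so 3, 9, 27, 81, 243 → 729.
Stops: differences are 5, 8, 11, … (increasing by 3 each time); 29, 34, 42, 53, 67 → 84.
So the next record is 729 riders, 84 stops.

729 riders, 84 stops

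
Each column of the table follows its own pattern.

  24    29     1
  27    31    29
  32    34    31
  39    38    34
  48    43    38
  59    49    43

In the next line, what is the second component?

Second component: differences are 2, 3, 4, … (increasing by 1 each time), so 29, 31, 34, 38, 43, 49 → 56.

56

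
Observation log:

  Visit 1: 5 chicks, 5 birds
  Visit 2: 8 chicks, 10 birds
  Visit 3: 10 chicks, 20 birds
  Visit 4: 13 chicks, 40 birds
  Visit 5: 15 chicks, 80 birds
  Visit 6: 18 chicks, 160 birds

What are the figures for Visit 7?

Chicks — alternating steps +3, +2, +3, +2, …: 5, 8, 10, 13, 15, 18 → 20.
Birds: 5, 10, 20, 40, 80, 160 → 320 (×2 each step).
Putting it together: 20 chicks, 320 birds.

20 chicks, 320 birds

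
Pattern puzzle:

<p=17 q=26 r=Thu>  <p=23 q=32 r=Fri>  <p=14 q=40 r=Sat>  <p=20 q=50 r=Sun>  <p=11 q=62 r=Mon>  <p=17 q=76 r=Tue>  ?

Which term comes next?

P: alternating steps +6, −9, +6, −9, …, so 17, 23, 14, 20, 11, 17 → 8.
Q goes 26, 32, 40, 50, 62, 76 → 92 (differences are 6, 8, 10, … (increasing by 2 each time)).
For the r, runs through the weekdays Mon→Sun: Thu, Fri, Sat, Sun, Mon, Tue → Wed.
Putting it together: <p=8 q=92 r=Wed>.

<p=8 q=92 r=Wed>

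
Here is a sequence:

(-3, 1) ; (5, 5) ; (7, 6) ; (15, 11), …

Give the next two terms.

First slot — alternating steps +8, +2, +8, +2, …: -3, 5, 7, 15 → 17 → 25.
Second slot: 1, 5, 6, 11 → 17 → 28 (each term is the sum of the two before it).
Putting the parts together: (17, 17) and then (25, 28).

(17, 17), (25, 28)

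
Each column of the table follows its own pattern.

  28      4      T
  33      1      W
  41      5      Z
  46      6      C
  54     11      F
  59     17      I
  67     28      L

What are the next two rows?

First component — alternating steps +5, +8, +5, +8, …: 28, 33, 41, 46, 54, 59, 67 → 72 → 80.
Second component — each term is the sum of the two before it: 4, 1, 5, 6, 11, 17, 28 → 45 → 73.
For the letter, letters move forward 3 places in the alphabet, wrapping Z→A: T, W, Z, C, F, I, L → O → R.
So the next two rows are 72  45  O and 80  73  R.

72  45  O; 80  73  R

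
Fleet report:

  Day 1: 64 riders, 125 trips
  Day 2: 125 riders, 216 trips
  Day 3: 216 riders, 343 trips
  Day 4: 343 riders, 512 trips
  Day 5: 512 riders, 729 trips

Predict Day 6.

For the riders, perfect cubes: 4³, 5³, 6³, …: 64, 125, 216, 343, 512 → 729.
Trips — perfect cubes: 5³, 6³, 7³, …: 125, 216, 343, 512, 729 → 1000.
Combining the parts gives 729 riders, 1000 trips.

729 riders, 1000 trips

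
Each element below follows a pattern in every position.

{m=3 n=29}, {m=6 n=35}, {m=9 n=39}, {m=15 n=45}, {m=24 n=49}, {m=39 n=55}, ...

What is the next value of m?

63

For the m, each term is the sum of the two before it: 3, 6, 9, 15, 24, 39 → 63.
N: alternating steps +6, +4, +6, +4, …; 29, 35, 39, 45, 49, 55 → 59.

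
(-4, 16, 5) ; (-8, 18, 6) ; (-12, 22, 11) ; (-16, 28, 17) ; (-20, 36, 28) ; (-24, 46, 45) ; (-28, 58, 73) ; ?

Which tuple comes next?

First slot goes -4, -8, -12, -16, -20, -24, -28 → -32 (−4 each step).
Second slot: differences are 2, 4, 6, … (increasing by 2 each time), so 16, 18, 22, 28, 36, 46, 58 → 72.
For the third slot, each term is the sum of the two before it: 5, 6, 11, 17, 28, 45, 73 → 118.
So the next tuple is (-32, 72, 118).

(-32, 72, 118)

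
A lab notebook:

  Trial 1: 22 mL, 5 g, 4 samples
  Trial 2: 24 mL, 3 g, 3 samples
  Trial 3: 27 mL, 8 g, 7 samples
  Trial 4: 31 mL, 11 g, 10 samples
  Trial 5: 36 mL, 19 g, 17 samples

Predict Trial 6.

42 mL, 30 g, 27 samples

ML: differences are 2, 3, 4, … (increasing by 1 each time); 22, 24, 27, 31, 36 → 42.
G: each term is the sum of the two before it; 5, 3, 8, 11, 19 → 30.
Samples: each term is the sum of the two before it, so 4, 3, 7, 10, 17 → 27.
So the next record is 42 mL, 30 g, 27 samples.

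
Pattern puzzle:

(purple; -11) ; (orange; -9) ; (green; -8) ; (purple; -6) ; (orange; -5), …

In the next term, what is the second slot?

-3

Second slot: alternating steps +2, +1, +2, +1, …, so -11, -9, -8, -6, -5 → -3.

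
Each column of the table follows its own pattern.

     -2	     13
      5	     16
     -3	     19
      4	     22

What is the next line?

-4  25

First component: -2, 5, -3, 4 → -4 (alternating steps +7, −8, +7, −8, …).
Second component — +3 each step: 13, 16, 19, 22 → 25.
Putting it together: -4  25.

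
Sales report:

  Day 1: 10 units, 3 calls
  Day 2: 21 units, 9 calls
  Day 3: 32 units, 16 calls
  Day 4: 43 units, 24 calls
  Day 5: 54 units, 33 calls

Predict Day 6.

Units: 10, 21, 32, 43, 54 → 65 (+11 each step).
Calls: differences are 6, 7, 8, … (increasing by 1 each time); 3, 9, 16, 24, 33 → 43.
So the next record is 65 units, 43 calls.

65 units, 43 calls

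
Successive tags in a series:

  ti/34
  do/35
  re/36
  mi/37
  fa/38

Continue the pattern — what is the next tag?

Note goes ti, do, re, mi, fa → sol (runs through the solfège scale do→ti).
Second component: 34, 35, 36, 37, 38 → 39 (+1 each step).
Combining the parts gives sol/39.

sol/39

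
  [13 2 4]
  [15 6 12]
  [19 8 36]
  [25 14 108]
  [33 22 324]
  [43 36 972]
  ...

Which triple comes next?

[55 58 2916]

First coordinate: differences are 2, 4, 6, … (increasing by 2 each time), so 13, 15, 19, 25, 33, 43 → 55.
Second coordinate: each term is the sum of the two before it, so 2, 6, 8, 14, 22, 36 → 58.
Third coordinate: ×3 each step, so 4, 12, 36, 108, 324, 972 → 2916.
Putting it together: [55 58 2916].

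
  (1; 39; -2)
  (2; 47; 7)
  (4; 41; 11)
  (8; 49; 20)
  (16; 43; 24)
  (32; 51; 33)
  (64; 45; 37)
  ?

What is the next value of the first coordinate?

First coordinate goes 1, 2, 4, 8, 16, 32, 64 → 128 (×2 each step).

128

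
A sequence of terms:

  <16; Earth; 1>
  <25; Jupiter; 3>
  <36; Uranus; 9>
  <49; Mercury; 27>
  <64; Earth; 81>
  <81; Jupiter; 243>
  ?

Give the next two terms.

For the first value, perfect squares: 4², 5², 6², …: 16, 25, 36, 49, 64, 81 → 100 → 121.
Planet — repeats Earth → Jupiter → Uranus → Mercury: Earth, Jupiter, Uranus, Mercury, Earth, Jupiter → Uranus → Mercury.
For the third value, ×3 each step: 1, 3, 9, 27, 81, 243 → 729 → 2187.
Putting the parts together: <100; Uranus; 729> and then <121; Mercury; 2187>.

<100; Uranus; 729>, <121; Mercury; 2187>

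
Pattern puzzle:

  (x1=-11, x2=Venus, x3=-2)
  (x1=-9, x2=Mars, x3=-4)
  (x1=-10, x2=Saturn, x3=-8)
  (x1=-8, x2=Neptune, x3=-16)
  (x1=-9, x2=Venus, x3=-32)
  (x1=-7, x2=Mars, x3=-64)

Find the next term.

X1 — alternating steps +2, −1, +2, −1, …: -11, -9, -10, -8, -9, -7 → -8.
For the x2, repeats Venus → Mars → Saturn → Neptune: Venus, Mars, Saturn, Neptune, Venus, Mars → Saturn.
X3 — ×2 each step: -2, -4, -8, -16, -32, -64 → -128.
Putting it together: (x1=-8, x2=Saturn, x3=-128).

(x1=-8, x2=Saturn, x3=-128)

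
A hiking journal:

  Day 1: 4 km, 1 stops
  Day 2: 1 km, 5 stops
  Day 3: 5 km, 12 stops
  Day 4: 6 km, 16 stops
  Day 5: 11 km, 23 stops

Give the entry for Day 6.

For the km, each term is the sum of the two before it: 4, 1, 5, 6, 11 → 17.
Stops: alternating steps +4, +7, +4, +7, …; 1, 5, 12, 16, 23 → 27.
Combining the parts gives 17 km, 27 stops.

17 km, 27 stops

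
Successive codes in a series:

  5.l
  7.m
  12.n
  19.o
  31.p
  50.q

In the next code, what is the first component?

First component: each term is the sum of the two before it, so 5, 7, 12, 19, 31, 50 → 81.

81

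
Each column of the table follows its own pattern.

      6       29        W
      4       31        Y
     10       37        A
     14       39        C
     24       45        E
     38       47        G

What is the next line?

62  53  I

First component goes 6, 4, 10, 14, 24, 38 → 62 (each term is the sum of the two before it).
Second component: alternating steps +2, +6, +2, +6, …, so 29, 31, 37, 39, 45, 47 → 53.
Letter goes W, Y, A, C, E, G → I (letters move forward 2 places in the alphabet, wrapping Z→A).
So the next line is 62  53  I.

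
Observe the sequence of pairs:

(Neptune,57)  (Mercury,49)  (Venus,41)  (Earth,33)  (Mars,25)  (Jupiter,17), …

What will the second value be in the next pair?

9

Planet: runs through the planets Mercury→Neptune; Neptune, Mercury, Venus, Earth, Mars, Jupiter → Saturn.
For the second value, −8 each step: 57, 49, 41, 33, 25, 17 → 9.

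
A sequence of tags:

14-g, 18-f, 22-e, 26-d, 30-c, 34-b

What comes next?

38-a

First component: +4 each step, so 14, 18, 22, 26, 30, 34 → 38.
Letter: g, f, e, d, c, b → a (letters move back 1 place in the alphabet).
Putting it together: 38-a.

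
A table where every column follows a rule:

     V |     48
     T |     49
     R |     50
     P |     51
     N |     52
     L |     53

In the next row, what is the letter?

J

For the letter, letters move back 2 places in the alphabet: V, T, R, P, N, L → J.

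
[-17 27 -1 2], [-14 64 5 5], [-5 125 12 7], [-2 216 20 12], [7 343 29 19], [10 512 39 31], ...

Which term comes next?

[19 729 50 50]

First coordinate: alternating steps +3, +9, +3, +9, …; -17, -14, -5, -2, 7, 10 → 19.
Second coordinate: perfect cubes: 3³, 4³, 5³, …; 27, 64, 125, 216, 343, 512 → 729.
Third coordinate goes -1, 5, 12, 20, 29, 39 → 50 (differences are 6, 7, 8, … (increasing by 1 each time)).
Fourth coordinate: each term is the sum of the two before it, so 2, 5, 7, 12, 19, 31 → 50.
Putting it together: [19 729 50 50].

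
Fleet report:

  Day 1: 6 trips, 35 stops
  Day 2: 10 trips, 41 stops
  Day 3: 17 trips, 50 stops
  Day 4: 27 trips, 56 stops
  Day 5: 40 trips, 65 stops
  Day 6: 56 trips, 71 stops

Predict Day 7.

Trips — differences are 4, 7, 10, … (increasing by 3 each time): 6, 10, 17, 27, 40, 56 → 75.
Stops: alternating steps +6, +9, +6, +9, …, so 35, 41, 50, 56, 65, 71 → 80.
Putting it together: 75 trips, 80 stops.

75 trips, 80 stops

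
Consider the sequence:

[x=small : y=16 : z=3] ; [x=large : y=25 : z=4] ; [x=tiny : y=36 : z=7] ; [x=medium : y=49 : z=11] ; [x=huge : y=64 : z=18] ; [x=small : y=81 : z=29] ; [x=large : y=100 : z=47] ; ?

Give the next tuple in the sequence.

For the x, repeats small → large → tiny → medium → huge: small, large, tiny, medium, huge, small, large → tiny.
Y goes 16, 25, 36, 49, 64, 81, 100 → 121 (perfect squares: 4², 5², 6², …).
Z goes 3, 4, 7, 11, 18, 29, 47 → 76 (each term is the sum of the two before it).
Combining the parts gives [x=tiny : y=121 : z=76].

[x=tiny : y=121 : z=76]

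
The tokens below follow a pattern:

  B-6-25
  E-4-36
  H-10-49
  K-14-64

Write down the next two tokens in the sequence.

N-24-81 then Q-38-100

Letter: B, E, H, K → N → Q (letters move forward 3 places in the alphabet).
For the second component, each term is the sum of the two before it: 6, 4, 10, 14 → 24 → 38.
Third component: perfect squares: 5², 6², 7², …; 25, 36, 49, 64 → 81 → 100.
Putting the parts together: N-24-81 and then Q-38-100.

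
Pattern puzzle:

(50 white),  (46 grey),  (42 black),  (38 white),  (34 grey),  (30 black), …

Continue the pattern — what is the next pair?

First part: −4 each step, so 50, 46, 42, 38, 34, 30 → 26.
Shade: white, grey, black, white, grey, black → white (repeats white → grey → black).
So the next pair is (26 white).

(26 white)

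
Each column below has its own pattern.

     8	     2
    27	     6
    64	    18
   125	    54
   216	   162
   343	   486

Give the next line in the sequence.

First component — perfect cubes: 2³, 3³, 4³, …: 8, 27, 64, 125, 216, 343 → 512.
Second component: ×3 each step, so 2, 6, 18, 54, 162, 486 → 1458.
Combining the parts gives 512  1458.

512  1458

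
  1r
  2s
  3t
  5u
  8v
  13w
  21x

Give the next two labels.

First component: 1, 2, 3, 5, 8, 13, 21 → 34 → 55 (each term is the sum of the two before it).
Letter goes r, s, t, u, v, w, x → y → z (letters move forward 1 place in the alphabet).
Putting the parts together: 34y and then 55z.

34y then 55z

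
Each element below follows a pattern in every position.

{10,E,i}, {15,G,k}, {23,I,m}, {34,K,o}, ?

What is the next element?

{48,M,q}

First entry — differences are 5, 8, 11, … (increasing by 3 each time): 10, 15, 23, 34 → 48.
First letter: E, G, I, K → M (letters move forward 2 places in the alphabet).
For the second letter, letters move forward 2 places in the alphabet: i, k, m, o → q.
Putting it together: {48,M,q}.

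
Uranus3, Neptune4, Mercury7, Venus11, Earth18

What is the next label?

For the planet, runs through the planets Mercury→Neptune: Uranus, Neptune, Mercury, Venus, Earth → Mars.
Second component: each term is the sum of the two before it; 3, 4, 7, 11, 18 → 29.
So the next label is Mars29.

Mars29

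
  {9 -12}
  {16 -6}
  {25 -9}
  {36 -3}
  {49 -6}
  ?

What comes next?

{64 0}

For the first part, perfect squares: 3², 4², 5², …: 9, 16, 25, 36, 49 → 64.
Second part: alternating steps +6, −3, +6, −3, …, so -12, -6, -9, -3, -6 → 0.
Putting it together: {64 0}.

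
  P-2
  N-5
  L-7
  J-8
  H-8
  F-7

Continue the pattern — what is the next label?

Letter: letters move back 2 places in the alphabet; P, N, L, J, H, F → D.
For the second component, differences are 3, 2, 1, … (decreasing by 1 each time): 2, 5, 7, 8, 8, 7 → 5.
So the next label is D-5.

D-5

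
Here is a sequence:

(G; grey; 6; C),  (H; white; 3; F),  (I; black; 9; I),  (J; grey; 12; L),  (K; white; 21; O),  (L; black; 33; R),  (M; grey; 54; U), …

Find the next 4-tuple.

First letter goes G, H, I, J, K, L, M → N (letters move forward 1 place in the alphabet).
Shade goes grey, white, black, grey, white, black, grey → white (repeats grey → white → black).
Third entry: 6, 3, 9, 12, 21, 33, 54 → 87 (each term is the sum of the two before it).
Second letter: letters move forward 3 places in the alphabet, so C, F, I, L, O, R, U → X.
So the next 4-tuple is (N; white; 87; X).

(N; white; 87; X)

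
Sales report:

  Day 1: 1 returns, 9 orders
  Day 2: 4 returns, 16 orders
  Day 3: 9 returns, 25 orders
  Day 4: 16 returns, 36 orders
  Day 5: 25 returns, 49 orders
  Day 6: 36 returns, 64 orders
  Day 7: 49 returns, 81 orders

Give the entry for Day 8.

64 returns, 100 orders

For the returns, perfect squares: 1², 2², 3², …: 1, 4, 9, 16, 25, 36, 49 → 64.
Orders goes 9, 16, 25, 36, 49, 64, 81 → 100 (perfect squares: 3², 4², 5², …).
Putting it together: 64 returns, 100 orders.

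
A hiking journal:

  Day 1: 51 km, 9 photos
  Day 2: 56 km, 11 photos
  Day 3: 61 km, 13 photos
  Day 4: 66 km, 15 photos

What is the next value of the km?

Km: +5 each step; 51, 56, 61, 66 → 71.

71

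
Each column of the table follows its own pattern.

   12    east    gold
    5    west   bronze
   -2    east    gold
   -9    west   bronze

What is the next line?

First component — −7 each step: 12, 5, -2, -9 → -16.
Direction — alternates east ↔ west: east, west, east, west → east.
Rank: alternates gold ↔ bronze, so gold, bronze, gold, bronze → gold.
So the next line is -16  east  gold.

-16  east  gold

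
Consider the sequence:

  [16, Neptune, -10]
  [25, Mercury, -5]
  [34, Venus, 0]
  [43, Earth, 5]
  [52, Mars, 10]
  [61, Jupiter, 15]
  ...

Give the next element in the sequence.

[70, Saturn, 20]

First entry goes 16, 25, 34, 43, 52, 61 → 70 (+9 each step).
Planet goes Neptune, Mercury, Venus, Earth, Mars, Jupiter → Saturn (runs through the planets Mercury→Neptune).
Third entry goes -10, -5, 0, 5, 10, 15 → 20 (+5 each step).
Putting it together: [70, Saturn, 20].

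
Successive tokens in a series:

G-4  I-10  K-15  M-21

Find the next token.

O-26

Letter: G, I, K, M → O (letters move forward 2 places in the alphabet).
Second component: alternating steps +6, +5, +6, +5, …; 4, 10, 15, 21 → 26.
Combining the parts gives O-26.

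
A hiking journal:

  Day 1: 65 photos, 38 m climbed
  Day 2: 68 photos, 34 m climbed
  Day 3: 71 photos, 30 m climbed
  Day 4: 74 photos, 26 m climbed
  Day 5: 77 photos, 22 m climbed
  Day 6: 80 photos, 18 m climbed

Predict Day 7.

Photos: +3 each step; 65, 68, 71, 74, 77, 80 → 83.
M climbed: −4 each step, so 38, 34, 30, 26, 22, 18 → 14.
Putting it together: 83 photos, 14 m climbed.

83 photos, 14 m climbed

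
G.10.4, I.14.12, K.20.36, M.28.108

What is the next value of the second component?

38

For the second component, differences are 4, 6, 8, … (increasing by 2 each time): 10, 14, 20, 28 → 38.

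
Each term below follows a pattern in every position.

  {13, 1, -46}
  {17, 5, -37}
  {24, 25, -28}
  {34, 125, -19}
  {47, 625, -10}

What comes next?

{63, 3125, -1}

First slot: differences are 4, 7, 10, … (increasing by 3 each time); 13, 17, 24, 34, 47 → 63.
Second slot — ×5 each step: 1, 5, 25, 125, 625 → 3125.
Third slot: +9 each step, so -46, -37, -28, -19, -10 → -1.
So the next term is {63, 3125, -1}.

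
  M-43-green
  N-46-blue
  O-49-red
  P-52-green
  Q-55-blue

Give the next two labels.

R-58-red then S-61-green

Letter: M, N, O, P, Q → R → S (letters move forward 1 place in the alphabet).
Second component: 43, 46, 49, 52, 55 → 58 → 61 (+3 each step).
Colour: repeats green → blue → red, so green, blue, red, green, blue → red → green.
Putting the parts together: R-58-red and then S-61-green.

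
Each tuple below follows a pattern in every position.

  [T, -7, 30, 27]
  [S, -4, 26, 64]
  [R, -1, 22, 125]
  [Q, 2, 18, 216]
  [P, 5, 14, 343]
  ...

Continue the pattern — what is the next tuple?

[O, 8, 10, 512]

Letter: letters move back 1 place in the alphabet; T, S, R, Q, P → O.
Second entry: +3 each step; -7, -4, -1, 2, 5 → 8.
Third entry goes 30, 26, 22, 18, 14 → 10 (−4 each step).
Fourth entry goes 27, 64, 125, 216, 343 → 512 (perfect cubes: 3³, 4³, 5³, …).
Putting it together: [O, 8, 10, 512].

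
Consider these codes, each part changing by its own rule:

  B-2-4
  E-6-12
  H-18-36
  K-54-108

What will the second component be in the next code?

162

Letter — letters move forward 3 places in the alphabet: B, E, H, K → N.
Second component: ×3 each step; 2, 6, 18, 54 → 162.
Third component goes 4, 12, 36, 108 → 324 (×3 each step).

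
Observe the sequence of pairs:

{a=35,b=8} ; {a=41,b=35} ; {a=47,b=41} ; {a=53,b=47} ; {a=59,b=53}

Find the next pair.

{a=65,b=59}

A: +6 each step, so 35, 41, 47, 53, 59 → 65.
B: always the previous value of the a, so 8, 35, 41, 47, 53 → 59.
Putting it together: {a=65,b=59}.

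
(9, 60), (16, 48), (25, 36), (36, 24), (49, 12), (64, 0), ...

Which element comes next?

For the first part, perfect squares: 3², 4², 5², …: 9, 16, 25, 36, 49, 64 → 81.
Second part: 60, 48, 36, 24, 12, 0 → -12 (−12 each step).
Combining the parts gives (81, -12).

(81, -12)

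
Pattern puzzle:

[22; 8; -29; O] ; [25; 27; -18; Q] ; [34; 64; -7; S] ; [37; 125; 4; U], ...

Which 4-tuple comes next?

[46; 216; 15; W]

First part: 22, 25, 34, 37 → 46 (alternating steps +3, +9, +3, +9, …).
Second part: perfect cubes: 2³, 3³, 4³, …; 8, 27, 64, 125 → 216.
Third part — +11 each step: -29, -18, -7, 4 → 15.
Letter: letters move forward 2 places in the alphabet; O, Q, S, U → W.
Combining the parts gives [46; 216; 15; W].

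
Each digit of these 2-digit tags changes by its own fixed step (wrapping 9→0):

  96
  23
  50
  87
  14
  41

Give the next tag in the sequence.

78

First digit goes 9, 2, 5, 8, 1, 4 → 7 (+3 each step, mod 10).
For the second digit, −3 each step, mod 10: 6, 3, 0, 7, 4, 1 → 8.
So the next tag is 78.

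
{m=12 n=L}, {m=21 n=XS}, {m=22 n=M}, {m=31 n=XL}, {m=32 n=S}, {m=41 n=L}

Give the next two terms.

{m=42 n=XS}, {m=51 n=M}

M: alternating steps +9, +1, +9, +1, …, so 12, 21, 22, 31, 32, 41 → 42 → 51.
For the n, repeats L → XS → M → XL → S: L, XS, M, XL, S, L → XS → M.
Putting the parts together: {m=42 n=XS} and then {m=51 n=M}.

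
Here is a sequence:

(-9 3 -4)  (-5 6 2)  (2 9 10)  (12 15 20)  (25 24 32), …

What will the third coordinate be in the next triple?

Third coordinate goes -4, 2, 10, 20, 32 → 46 (differences are 6, 8, 10, … (increasing by 2 each time)).

46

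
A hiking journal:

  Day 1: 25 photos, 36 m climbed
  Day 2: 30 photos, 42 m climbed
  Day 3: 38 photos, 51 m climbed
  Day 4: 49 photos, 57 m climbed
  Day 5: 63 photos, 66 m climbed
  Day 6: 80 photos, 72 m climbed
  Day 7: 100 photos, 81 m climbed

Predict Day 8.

123 photos, 87 m climbed

Photos: 25, 30, 38, 49, 63, 80, 100 → 123 (differences are 5, 8, 11, … (increasing by 3 each time)).
M climbed goes 36, 42, 51, 57, 66, 72, 81 → 87 (alternating steps +6, +9, +6, +9, …).
So the next row is 123 photos, 87 m climbed.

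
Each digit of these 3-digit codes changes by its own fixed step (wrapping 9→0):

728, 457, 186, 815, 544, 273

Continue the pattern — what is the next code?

902

First digit: 7, 4, 1, 8, 5, 2 → 9 (−3 each step, mod 10).
Second digit: +3 each step, mod 10, so 2, 5, 8, 1, 4, 7 → 0.
Third digit goes 8, 7, 6, 5, 4, 3 → 2 (−1 each step, mod 10).
Combining the parts gives 902.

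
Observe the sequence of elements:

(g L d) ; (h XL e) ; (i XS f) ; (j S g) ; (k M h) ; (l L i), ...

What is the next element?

(m XL j)

First letter goes g, h, i, j, k, l → m (letters move forward 1 place in the alphabet).
Size: repeats L → XL → XS → S → M; L, XL, XS, S, M, L → XL.
Second letter: d, e, f, g, h, i → j (letters move forward 1 place in the alphabet).
Putting it together: (m XL j).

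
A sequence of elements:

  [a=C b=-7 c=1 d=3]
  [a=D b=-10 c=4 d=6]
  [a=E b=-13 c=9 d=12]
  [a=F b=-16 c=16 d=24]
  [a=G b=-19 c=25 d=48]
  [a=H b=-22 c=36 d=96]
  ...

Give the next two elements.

A — letters move forward 1 place in the alphabet: C, D, E, F, G, H → I → J.
B: −3 each step, so -7, -10, -13, -16, -19, -22 → -25 → -28.
C goes 1, 4, 9, 16, 25, 36 → 49 → 64 (perfect squares: 1², 2², 3², …).
D — ×2 each step: 3, 6, 12, 24, 48, 96 → 192 → 384.
Putting the parts together: [a=I b=-25 c=49 d=192] and then [a=J b=-28 c=64 d=384].

[a=I b=-25 c=49 d=192], [a=J b=-28 c=64 d=384]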